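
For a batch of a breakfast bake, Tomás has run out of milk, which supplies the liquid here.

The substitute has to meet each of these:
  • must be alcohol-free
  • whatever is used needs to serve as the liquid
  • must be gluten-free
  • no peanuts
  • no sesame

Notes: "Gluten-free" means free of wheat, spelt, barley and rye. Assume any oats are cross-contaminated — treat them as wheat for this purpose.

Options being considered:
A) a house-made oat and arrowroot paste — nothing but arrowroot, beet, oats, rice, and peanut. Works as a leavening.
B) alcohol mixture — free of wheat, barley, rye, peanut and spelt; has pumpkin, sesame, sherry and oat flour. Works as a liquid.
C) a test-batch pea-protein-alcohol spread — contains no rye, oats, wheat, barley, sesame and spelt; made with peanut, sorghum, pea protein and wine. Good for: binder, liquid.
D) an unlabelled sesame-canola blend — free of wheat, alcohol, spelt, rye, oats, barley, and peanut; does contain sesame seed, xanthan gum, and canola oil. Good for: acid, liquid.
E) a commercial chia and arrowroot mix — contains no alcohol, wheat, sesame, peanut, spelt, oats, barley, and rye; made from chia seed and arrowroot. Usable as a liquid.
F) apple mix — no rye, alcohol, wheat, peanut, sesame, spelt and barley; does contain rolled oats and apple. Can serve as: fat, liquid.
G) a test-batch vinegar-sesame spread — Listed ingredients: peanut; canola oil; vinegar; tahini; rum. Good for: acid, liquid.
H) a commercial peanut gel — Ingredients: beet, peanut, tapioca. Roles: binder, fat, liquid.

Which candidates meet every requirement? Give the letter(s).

A: not usable as a liquid; has oats, so not gluten-free (and 1 more) — out
B: has oat flour, so not gluten-free; has sherry, so not alcohol-free (and 1 more) — no
C: has wine, so not alcohol-free; has peanut, so not peanut-free — no
D: has sesame seed, so not sesame-free — no
E: works as a liquid, no alcohol, no peanut — keep
F: has rolled oats, so not gluten-free — out
G: has rum, so not alcohol-free; has peanut, so not peanut-free (and 1 more) — out
H: has peanut, so not peanut-free — no

E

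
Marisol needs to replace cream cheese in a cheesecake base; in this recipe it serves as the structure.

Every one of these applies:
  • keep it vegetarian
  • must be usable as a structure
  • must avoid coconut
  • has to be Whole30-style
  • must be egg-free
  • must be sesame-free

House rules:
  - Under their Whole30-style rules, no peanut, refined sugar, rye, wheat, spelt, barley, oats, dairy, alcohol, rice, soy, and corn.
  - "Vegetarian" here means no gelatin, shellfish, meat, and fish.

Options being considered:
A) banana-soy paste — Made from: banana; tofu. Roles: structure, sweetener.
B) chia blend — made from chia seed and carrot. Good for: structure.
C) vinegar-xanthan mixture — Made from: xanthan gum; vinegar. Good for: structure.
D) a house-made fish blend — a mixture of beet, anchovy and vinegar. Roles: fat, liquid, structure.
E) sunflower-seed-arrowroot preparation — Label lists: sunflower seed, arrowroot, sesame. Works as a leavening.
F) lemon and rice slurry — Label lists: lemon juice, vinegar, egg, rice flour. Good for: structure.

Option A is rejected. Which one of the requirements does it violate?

Whole30-style

usable as a structure: satisfied
Whole30-style: has tofu — fails
vegetarian: satisfied
sesame-free: satisfied
egg-free: satisfied
coconut-free: satisfied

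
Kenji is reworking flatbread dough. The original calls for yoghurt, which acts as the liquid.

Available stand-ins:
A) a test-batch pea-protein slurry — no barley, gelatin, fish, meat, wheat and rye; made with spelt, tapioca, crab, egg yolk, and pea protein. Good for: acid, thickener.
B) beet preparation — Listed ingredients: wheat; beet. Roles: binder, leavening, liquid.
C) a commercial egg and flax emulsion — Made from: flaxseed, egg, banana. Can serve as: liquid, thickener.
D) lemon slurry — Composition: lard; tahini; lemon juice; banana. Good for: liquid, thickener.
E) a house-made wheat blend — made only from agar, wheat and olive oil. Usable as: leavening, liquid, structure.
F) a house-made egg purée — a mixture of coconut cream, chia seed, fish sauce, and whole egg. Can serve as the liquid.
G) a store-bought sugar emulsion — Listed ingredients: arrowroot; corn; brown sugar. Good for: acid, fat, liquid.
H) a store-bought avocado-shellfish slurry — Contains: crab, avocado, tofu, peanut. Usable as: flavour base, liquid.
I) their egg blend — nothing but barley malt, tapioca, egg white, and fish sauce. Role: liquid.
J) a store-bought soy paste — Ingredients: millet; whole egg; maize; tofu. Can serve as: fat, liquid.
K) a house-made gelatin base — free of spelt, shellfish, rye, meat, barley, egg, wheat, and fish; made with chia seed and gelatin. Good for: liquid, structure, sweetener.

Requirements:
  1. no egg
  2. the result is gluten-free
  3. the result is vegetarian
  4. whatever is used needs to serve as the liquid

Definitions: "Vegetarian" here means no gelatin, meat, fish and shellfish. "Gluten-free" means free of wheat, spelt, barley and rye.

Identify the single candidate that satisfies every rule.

G

A: not usable as a liquid; has crab, so not vegetarian (and 2 more) — reject
B: has wheat, so not gluten-free — no
C: has egg, so not egg-free — no
D: has lard, so not vegetarian — reject
E: has wheat, so not gluten-free — no
F: has fish sauce, so not vegetarian; has whole egg, so not egg-free — out
G: only corn, brown sugar and arrowroot; none excluded — keep
H: has crab, so not vegetarian — out
I: has fish sauce, so not vegetarian; has barley malt, so not gluten-free (and 1 more) — no
J: has whole egg, so not egg-free — no
K: has gelatin, so not vegetarian — no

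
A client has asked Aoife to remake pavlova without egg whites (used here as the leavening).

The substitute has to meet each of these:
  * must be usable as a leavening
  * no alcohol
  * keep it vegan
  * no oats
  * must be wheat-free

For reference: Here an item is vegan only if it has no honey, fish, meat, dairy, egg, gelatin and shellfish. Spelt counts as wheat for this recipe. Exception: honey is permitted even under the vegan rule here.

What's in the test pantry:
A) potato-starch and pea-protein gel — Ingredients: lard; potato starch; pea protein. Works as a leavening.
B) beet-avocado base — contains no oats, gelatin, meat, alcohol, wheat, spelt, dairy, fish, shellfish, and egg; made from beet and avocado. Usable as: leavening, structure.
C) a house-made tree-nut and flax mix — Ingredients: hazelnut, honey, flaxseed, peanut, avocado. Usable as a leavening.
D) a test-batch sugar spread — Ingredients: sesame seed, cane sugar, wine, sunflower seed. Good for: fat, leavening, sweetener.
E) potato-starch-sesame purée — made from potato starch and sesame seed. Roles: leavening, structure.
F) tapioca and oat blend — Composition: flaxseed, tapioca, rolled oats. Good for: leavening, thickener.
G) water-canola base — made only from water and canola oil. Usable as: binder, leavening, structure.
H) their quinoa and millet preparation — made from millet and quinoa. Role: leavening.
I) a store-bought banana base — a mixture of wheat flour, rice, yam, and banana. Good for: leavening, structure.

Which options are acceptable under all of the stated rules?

B, C, E, G, H

A: has lard, so not vegan — reject
B: works as a leavening, no alcohol, wheat-free — OK
C: honey is permitted under the vegan carve-out; nothing else excluded — keep
D: has wine, so not alcohol-free — reject
E: nothing on the exclusion list — valid
F: has rolled oats, so not oat-free — no
G: only water and canola oil; none excluded — OK
H: only quinoa and millet; none excluded — OK
I: has wheat flour, so not wheat-free — reject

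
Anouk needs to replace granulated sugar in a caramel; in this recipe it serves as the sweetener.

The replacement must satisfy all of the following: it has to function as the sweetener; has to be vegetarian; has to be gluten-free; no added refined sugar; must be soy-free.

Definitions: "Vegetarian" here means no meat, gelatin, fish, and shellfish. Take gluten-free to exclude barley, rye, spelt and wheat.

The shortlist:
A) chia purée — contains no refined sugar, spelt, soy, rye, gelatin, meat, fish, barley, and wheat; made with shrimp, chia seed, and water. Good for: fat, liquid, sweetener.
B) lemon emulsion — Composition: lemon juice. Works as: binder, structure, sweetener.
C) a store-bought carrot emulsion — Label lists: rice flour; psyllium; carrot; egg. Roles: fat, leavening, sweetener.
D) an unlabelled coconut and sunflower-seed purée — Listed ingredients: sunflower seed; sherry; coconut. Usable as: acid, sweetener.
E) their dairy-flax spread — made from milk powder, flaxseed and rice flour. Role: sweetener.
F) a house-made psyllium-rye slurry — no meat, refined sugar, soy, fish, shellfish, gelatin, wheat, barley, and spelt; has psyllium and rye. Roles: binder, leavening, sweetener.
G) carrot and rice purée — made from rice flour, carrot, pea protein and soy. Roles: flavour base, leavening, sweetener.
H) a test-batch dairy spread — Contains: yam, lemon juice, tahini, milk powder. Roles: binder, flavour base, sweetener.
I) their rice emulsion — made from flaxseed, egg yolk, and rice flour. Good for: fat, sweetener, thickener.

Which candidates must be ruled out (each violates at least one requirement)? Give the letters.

A: has shrimp, so not vegetarian — no
B: only lemon juice; none excluded — OK
C: works as a sweetener, no soy, vegetarian — keep
D: nothing on the exclusion list — keep
E: works as a sweetener, no refined sugar, no soy — OK
F: has rye, so not gluten-free — no
G: has soy, so not soy-free — reject
H: nothing on the exclusion list — keep
I: only egg yolk, rice flour, and flaxseed; none excluded — valid

A, F, G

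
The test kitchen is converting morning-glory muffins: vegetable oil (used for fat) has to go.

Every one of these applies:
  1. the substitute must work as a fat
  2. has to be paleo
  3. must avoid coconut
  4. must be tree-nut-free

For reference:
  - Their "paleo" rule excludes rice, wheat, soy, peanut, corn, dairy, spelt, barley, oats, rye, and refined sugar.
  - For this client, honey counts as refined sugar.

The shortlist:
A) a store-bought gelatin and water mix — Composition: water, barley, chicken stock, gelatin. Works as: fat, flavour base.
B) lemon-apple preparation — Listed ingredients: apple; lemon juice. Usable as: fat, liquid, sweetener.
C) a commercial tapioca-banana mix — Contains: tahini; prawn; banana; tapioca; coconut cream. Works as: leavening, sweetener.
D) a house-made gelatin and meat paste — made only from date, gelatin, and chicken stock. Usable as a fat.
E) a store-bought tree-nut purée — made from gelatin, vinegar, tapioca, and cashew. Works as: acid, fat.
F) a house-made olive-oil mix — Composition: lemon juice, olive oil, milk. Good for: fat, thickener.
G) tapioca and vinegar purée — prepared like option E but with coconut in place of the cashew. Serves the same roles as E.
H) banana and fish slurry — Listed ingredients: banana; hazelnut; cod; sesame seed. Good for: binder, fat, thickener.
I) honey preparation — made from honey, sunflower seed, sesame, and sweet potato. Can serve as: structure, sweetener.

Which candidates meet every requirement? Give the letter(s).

B, D

A: has barley, so not paleo — out
B: only apple and lemon juice; none excluded — valid
C: not usable as a fat; has coconut cream, so not coconut-free — no
D: nothing on the exclusion list — valid
E: has cashew, so not tree-nut-free — out
F: has milk, so not paleo — reject
G: has coconut, so not coconut-free — no
H: has hazelnut, so not tree-nut-free — reject
I: not usable as a fat; has honey, so not paleo — no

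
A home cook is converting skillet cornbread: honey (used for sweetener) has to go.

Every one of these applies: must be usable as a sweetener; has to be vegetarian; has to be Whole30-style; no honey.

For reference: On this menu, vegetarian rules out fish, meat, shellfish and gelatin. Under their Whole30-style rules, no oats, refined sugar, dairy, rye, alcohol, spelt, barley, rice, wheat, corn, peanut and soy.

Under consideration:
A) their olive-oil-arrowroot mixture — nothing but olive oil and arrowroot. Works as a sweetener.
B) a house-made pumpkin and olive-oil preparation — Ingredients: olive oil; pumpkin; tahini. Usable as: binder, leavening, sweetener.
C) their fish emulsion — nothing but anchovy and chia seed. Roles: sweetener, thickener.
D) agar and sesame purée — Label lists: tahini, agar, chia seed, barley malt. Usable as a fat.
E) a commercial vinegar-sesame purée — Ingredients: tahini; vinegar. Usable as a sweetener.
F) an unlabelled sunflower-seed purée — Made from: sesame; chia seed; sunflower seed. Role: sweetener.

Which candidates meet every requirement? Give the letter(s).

A: no honey, vegetarian — keep
B: only tahini, pumpkin, and olive oil; none excluded — valid
C: has anchovy, so not vegetarian — no
D: not usable as a sweetener; has barley malt, so not Whole30-style — reject
E: works as a sweetener, no honey, Whole30-style — valid
F: works as a sweetener, Whole30-style, no honey — keep

A, B, E, F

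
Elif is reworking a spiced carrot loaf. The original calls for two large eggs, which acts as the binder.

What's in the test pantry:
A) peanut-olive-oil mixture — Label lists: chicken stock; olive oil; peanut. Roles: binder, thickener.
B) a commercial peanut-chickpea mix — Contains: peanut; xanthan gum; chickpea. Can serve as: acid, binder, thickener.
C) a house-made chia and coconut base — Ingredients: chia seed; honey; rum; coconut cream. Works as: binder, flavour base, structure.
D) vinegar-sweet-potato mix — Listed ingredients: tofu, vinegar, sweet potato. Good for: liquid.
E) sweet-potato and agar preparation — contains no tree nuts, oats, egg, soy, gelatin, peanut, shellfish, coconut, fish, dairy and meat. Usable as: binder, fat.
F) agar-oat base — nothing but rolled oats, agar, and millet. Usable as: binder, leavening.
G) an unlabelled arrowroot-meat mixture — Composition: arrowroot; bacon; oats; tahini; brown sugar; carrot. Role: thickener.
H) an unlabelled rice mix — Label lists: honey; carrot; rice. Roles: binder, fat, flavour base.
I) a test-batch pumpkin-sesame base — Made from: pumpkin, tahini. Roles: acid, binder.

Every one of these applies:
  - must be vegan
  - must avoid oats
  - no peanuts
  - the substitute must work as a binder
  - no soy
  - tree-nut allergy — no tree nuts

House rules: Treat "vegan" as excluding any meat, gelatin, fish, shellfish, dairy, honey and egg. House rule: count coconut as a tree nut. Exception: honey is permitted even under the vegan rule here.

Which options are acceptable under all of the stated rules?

E, H, I

A: has chicken stock, so not vegan; has peanut, so not peanut-free — reject
B: has peanut, so not peanut-free — out
C: has coconut cream, so not tree-nut-free — out
D: not usable as a binder; has tofu, so not soy-free — no
E: works as a binder, vegan, no soy — keep
F: has rolled oats, so not oat-free — reject
G: not usable as a binder; has bacon, so not vegan (and 1 more) — reject
H: honey is permitted under the vegan carve-out; nothing else excluded — valid
I: works as a binder, no soy, no oats — OK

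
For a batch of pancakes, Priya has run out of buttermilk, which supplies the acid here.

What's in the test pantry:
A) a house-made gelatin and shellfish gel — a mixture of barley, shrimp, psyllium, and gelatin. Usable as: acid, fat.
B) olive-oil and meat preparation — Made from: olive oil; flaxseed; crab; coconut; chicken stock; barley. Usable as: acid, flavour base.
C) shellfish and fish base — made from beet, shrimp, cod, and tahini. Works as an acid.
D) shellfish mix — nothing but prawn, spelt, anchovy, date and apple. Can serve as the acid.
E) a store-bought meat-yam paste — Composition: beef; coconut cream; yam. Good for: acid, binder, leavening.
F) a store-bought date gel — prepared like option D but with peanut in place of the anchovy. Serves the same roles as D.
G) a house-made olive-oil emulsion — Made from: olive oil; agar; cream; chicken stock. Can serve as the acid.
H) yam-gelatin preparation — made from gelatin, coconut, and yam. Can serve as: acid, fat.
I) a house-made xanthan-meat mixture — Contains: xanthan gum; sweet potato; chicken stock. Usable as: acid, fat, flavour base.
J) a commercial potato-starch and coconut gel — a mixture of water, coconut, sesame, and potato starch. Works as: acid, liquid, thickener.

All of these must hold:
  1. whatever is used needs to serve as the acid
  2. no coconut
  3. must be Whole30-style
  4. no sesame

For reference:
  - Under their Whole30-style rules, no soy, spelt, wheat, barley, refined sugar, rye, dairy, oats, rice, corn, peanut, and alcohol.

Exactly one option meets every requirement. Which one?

A: has barley, so not Whole30-style — no
B: has barley, so not Whole30-style; has coconut, so not coconut-free — out
C: has tahini, so not sesame-free — no
D: has spelt, so not Whole30-style — out
E: has coconut cream, so not coconut-free — out
F: has peanut, so not Whole30-style — out
G: has cream, so not Whole30-style — out
H: has coconut, so not coconut-free — reject
I: only chicken stock, sweet potato and xanthan gum; none excluded — keep
J: has coconut, so not coconut-free; has sesame, so not sesame-free — no

I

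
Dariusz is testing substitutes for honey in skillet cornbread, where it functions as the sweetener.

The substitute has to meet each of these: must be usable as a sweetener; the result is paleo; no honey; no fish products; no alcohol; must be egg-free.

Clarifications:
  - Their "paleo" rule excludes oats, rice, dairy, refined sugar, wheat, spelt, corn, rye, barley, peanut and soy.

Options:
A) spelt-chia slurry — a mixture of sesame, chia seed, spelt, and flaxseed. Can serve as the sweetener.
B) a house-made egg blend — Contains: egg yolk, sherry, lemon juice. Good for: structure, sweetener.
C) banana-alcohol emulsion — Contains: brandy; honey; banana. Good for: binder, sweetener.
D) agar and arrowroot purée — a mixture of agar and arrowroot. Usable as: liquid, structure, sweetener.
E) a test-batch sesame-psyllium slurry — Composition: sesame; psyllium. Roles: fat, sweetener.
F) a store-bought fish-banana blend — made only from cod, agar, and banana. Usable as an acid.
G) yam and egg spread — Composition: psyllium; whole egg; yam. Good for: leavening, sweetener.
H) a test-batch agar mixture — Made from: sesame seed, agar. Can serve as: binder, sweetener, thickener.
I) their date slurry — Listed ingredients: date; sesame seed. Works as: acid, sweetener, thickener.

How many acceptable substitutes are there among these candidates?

A: has spelt, so not paleo — reject
B: has sherry, so not alcohol-free; has egg yolk, so not egg-free — no
C: has brandy, so not alcohol-free; has honey, so not honey-free — out
D: only agar and arrowroot; none excluded — OK
E: paleo, no egg — OK
F: not usable as a sweetener; has cod, so not fish-free — reject
G: has whole egg, so not egg-free — no
H: only sesame seed and agar; none excluded — valid
I: nothing on the exclusion list — OK

4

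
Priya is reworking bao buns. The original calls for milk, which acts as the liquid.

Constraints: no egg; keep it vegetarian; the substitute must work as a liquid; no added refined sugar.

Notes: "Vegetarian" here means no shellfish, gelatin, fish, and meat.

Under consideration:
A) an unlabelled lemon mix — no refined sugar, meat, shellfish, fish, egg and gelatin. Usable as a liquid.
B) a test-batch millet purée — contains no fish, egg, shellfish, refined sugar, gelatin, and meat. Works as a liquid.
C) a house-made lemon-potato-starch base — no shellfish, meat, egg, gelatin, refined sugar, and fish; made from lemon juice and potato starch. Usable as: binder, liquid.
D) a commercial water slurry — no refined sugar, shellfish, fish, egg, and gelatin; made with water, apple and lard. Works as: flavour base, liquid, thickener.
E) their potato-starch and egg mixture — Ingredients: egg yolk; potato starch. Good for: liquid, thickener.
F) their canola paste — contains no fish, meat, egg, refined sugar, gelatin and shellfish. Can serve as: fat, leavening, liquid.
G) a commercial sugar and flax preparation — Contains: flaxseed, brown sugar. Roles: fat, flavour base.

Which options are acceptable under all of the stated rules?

A: no egg, vegetarian — keep
B: no egg, no refined sugar — OK
C: vegetarian, no egg — valid
D: has lard, so not vegetarian — reject
E: has egg yolk, so not egg-free — out
F: works as a liquid, no egg, vegetarian — valid
G: not usable as a liquid; has brown sugar, so not no-added-sugar — out

A, B, C, F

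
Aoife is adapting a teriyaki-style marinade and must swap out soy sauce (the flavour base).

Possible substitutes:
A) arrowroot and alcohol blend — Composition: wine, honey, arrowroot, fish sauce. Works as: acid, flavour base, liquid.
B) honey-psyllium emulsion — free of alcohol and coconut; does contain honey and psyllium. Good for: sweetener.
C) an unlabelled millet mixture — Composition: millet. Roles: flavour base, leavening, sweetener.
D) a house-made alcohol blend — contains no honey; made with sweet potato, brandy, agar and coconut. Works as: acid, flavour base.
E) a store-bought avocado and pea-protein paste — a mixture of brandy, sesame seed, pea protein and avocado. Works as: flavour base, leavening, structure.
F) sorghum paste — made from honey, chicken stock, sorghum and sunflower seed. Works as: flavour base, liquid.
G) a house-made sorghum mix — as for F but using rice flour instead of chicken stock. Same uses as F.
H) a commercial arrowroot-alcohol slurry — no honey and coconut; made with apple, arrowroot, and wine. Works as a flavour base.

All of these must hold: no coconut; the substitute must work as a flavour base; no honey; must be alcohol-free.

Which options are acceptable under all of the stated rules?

A: has wine, so not alcohol-free; has honey, so not honey-free — out
B: not usable as a flavour base; has honey, so not honey-free — out
C: works as a flavour base, no honey, no alcohol — OK
D: has brandy, so not alcohol-free; has coconut, so not coconut-free — no
E: has brandy, so not alcohol-free — out
F: has honey, so not honey-free — reject
G: has honey, so not honey-free — reject
H: has wine, so not alcohol-free — no

C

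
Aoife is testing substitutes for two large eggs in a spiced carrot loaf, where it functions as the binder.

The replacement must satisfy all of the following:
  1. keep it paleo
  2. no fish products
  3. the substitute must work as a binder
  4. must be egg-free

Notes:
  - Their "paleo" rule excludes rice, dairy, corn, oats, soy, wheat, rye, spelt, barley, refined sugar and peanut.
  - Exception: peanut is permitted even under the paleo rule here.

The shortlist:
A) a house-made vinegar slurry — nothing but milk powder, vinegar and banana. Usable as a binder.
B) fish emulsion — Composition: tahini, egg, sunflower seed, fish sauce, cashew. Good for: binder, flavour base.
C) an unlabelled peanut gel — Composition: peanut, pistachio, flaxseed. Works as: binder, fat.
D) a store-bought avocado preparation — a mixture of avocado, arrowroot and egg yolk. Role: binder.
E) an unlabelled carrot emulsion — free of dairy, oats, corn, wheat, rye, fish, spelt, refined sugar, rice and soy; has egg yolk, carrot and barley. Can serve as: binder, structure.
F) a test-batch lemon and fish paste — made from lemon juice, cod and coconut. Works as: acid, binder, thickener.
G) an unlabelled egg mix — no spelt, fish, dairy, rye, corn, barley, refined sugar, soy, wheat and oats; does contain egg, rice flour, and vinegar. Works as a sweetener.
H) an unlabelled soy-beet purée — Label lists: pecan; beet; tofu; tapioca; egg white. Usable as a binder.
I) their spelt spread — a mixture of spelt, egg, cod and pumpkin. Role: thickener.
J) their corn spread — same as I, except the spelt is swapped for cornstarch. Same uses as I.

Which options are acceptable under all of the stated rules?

C

A: has milk powder, so not paleo — no
B: has fish sauce, so not fish-free; has egg, so not egg-free — out
C: peanut is permitted under the paleo carve-out; nothing else excluded — valid
D: has egg yolk, so not egg-free — no
E: has barley, so not paleo; has egg yolk, so not egg-free — out
F: has cod, so not fish-free — no
G: not usable as a binder; has rice flour, so not paleo (and 1 more) — reject
H: has tofu, so not paleo; has egg white, so not egg-free — out
I: not usable as a binder; has spelt, so not paleo (and 2 more) — no
J: not usable as a binder; has cornstarch, so not paleo (and 2 more) — reject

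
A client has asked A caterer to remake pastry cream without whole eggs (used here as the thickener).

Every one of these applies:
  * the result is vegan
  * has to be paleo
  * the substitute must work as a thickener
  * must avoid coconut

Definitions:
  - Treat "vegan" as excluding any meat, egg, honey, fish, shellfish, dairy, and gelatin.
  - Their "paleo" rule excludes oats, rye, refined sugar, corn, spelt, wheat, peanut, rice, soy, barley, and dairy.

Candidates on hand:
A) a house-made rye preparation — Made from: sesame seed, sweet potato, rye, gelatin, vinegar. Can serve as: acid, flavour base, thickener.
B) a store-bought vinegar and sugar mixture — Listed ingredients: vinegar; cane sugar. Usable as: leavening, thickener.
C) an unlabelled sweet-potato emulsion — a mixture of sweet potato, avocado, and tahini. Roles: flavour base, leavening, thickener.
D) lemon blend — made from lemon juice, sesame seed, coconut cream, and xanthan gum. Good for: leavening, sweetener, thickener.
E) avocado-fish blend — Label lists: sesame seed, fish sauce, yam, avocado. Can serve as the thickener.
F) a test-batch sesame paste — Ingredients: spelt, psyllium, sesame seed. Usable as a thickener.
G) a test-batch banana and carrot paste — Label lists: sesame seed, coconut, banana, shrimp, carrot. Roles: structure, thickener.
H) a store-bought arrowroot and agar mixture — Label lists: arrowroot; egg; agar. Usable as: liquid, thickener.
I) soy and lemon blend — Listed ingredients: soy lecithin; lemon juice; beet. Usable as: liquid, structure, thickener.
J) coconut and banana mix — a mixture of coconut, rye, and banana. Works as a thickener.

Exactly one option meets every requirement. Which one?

C

A: has gelatin, so not vegan; has rye, so not paleo — reject
B: has cane sugar, so not paleo — out
C: paleo, vegan — OK
D: has coconut cream, so not coconut-free — out
E: has fish sauce, so not vegan — reject
F: has spelt, so not paleo — no
G: has shrimp, so not vegan; has coconut, so not coconut-free — reject
H: has egg, so not vegan — out
I: has soy lecithin, so not paleo — no
J: has rye, so not paleo; has coconut, so not coconut-free — out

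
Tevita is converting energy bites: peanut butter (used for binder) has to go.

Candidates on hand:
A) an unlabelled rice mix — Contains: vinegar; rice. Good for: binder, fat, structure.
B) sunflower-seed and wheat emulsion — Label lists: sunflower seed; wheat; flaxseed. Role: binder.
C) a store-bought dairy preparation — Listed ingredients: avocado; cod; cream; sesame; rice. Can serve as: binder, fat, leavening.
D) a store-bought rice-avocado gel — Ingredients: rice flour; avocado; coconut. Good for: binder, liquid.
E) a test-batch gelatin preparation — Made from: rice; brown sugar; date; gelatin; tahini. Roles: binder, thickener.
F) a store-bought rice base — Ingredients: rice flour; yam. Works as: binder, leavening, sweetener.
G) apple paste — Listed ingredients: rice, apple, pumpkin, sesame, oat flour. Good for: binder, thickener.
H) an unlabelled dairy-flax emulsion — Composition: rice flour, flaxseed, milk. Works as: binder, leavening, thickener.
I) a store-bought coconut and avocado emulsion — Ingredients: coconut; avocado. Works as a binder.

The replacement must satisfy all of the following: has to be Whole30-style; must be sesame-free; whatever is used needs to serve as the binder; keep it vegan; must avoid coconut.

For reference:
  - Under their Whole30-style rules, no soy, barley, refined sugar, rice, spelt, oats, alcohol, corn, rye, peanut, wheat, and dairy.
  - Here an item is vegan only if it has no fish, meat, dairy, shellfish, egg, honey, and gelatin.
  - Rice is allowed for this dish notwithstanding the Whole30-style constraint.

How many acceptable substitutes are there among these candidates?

A: rice is permitted under the Whole30-style carve-out; nothing else excluded — OK
B: has wheat, so not Whole30-style — reject
C: has cream, so not Whole30-style; has cream, so not vegan (and 1 more) — out
D: has coconut, so not coconut-free — no
E: has brown sugar, so not Whole30-style; has gelatin, so not vegan (and 1 more) — reject
F: rice is permitted under the Whole30-style carve-out; nothing else excluded — keep
G: has oat flour, so not Whole30-style; has sesame, so not sesame-free — reject
H: has milk, so not Whole30-style; has milk, so not vegan — reject
I: has coconut, so not coconut-free — reject

2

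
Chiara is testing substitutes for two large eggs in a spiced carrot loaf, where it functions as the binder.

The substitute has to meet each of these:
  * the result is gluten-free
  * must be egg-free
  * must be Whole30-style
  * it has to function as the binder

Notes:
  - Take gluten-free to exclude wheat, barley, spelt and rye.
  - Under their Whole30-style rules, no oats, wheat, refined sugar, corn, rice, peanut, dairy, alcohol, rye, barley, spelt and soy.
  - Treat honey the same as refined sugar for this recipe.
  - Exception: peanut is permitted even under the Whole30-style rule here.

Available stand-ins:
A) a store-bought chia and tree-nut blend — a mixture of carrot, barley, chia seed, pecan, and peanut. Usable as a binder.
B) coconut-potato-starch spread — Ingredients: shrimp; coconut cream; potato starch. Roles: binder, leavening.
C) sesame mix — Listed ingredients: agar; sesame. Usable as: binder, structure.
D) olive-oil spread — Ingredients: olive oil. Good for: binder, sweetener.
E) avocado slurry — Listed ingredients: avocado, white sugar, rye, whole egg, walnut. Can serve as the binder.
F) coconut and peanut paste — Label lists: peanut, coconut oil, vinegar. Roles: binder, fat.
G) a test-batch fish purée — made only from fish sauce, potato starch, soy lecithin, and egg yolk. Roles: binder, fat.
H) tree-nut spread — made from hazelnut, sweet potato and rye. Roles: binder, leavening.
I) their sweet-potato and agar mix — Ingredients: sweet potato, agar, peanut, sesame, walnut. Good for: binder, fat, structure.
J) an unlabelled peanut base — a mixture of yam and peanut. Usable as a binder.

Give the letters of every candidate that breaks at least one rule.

A: has barley, so not gluten-free; has barley, so not Whole30-style — out
B: only coconut cream, shrimp and potato starch; none excluded — valid
C: every rule checks out — valid
D: works as a binder, Whole30-style, no egg — keep
E: has rye, so not gluten-free; has rye, so not Whole30-style (and 1 more) — no
F: peanut is permitted under the Whole30-style carve-out; nothing else excluded — OK
G: has soy lecithin, so not Whole30-style; has egg yolk, so not egg-free — no
H: has rye, so not gluten-free; has rye, so not Whole30-style — no
I: peanut is permitted under the Whole30-style carve-out; nothing else excluded — valid
J: peanut is permitted under the Whole30-style carve-out; nothing else excluded — valid

A, E, G, H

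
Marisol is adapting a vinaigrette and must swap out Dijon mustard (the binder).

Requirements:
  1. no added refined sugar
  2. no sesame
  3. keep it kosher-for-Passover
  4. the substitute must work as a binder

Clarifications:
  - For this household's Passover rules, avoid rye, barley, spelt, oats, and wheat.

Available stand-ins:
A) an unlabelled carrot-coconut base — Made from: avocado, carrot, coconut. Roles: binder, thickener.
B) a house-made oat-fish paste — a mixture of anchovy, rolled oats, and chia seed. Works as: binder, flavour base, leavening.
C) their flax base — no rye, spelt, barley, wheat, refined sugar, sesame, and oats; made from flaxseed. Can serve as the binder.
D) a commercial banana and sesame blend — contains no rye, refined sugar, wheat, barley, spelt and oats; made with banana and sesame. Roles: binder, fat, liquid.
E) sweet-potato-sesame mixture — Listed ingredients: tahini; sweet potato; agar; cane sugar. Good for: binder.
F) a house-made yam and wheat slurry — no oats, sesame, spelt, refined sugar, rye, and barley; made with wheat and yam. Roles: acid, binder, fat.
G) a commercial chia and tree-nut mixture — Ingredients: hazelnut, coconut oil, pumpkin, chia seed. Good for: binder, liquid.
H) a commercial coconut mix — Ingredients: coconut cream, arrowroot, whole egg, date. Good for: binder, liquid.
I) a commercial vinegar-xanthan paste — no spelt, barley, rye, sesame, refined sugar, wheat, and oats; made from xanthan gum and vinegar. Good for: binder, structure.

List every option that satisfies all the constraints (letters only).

A: works as a binder, no sesame, no refined sugar — keep
B: has rolled oats, so not kosher-for-Passover — out
C: nothing on the exclusion list — OK
D: has sesame, so not sesame-free — no
E: has tahini, so not sesame-free; has cane sugar, so not no-added-sugar — reject
F: has wheat, so not kosher-for-Passover — out
G: coconut oil and hazelnut etc. — none of it excluded — valid
H: coconut cream and whole egg etc. — none of it excluded — keep
I: kosher-for-Passover, no refined sugar — keep

A, C, G, H, I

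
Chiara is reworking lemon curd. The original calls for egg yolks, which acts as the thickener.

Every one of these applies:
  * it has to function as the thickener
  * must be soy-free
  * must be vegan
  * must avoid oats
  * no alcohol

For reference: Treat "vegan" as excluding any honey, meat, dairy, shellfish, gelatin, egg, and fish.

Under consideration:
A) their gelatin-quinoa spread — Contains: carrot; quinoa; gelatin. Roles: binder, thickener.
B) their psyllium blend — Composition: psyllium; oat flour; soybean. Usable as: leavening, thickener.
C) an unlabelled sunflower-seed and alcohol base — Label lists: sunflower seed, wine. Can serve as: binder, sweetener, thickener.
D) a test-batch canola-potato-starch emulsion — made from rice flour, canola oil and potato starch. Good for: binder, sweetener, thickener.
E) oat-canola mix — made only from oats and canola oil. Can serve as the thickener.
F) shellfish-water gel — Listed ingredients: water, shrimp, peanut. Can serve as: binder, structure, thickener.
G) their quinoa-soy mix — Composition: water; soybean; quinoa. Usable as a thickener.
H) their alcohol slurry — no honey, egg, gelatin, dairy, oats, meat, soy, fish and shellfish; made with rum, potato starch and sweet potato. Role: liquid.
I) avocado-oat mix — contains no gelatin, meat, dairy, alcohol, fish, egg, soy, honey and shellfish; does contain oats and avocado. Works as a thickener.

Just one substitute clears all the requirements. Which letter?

D

A: has gelatin, so not vegan — no
B: has soybean, so not soy-free; has oat flour, so not oat-free — reject
C: has wine, so not alcohol-free — no
D: only rice flour, potato starch and canola oil; none excluded — OK
E: has oats, so not oat-free — out
F: has shrimp, so not vegan — out
G: has soybean, so not soy-free — out
H: not usable as a thickener; has rum, so not alcohol-free — reject
I: has oats, so not oat-free — no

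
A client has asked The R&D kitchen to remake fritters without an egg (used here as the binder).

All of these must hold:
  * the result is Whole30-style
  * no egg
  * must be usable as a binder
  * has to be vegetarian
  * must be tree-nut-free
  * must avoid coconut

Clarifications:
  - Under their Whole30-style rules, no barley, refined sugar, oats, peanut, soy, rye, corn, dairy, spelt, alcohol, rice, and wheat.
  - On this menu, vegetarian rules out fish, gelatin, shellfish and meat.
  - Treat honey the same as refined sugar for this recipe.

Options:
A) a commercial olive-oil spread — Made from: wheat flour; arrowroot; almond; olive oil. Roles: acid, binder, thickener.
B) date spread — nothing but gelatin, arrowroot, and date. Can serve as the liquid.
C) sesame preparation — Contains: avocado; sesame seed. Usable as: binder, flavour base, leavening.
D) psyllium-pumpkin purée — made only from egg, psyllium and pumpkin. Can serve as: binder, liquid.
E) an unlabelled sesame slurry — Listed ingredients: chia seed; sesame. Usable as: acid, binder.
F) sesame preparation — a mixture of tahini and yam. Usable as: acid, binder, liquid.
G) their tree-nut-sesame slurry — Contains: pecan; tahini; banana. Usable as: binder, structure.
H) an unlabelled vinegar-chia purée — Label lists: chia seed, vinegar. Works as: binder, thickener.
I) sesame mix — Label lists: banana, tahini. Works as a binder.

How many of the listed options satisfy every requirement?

A: has wheat flour, so not Whole30-style; has almond, so not tree-nut-free — no
B: not usable as a binder; has gelatin, so not vegetarian — no
C: no egg, Whole30-style — OK
D: has egg, so not egg-free — no
E: vegetarian, Whole30-style — valid
F: nothing on the exclusion list — OK
G: has pecan, so not tree-nut-free — no
H: nothing on the exclusion list — keep
I: only tahini and banana; none excluded — OK

5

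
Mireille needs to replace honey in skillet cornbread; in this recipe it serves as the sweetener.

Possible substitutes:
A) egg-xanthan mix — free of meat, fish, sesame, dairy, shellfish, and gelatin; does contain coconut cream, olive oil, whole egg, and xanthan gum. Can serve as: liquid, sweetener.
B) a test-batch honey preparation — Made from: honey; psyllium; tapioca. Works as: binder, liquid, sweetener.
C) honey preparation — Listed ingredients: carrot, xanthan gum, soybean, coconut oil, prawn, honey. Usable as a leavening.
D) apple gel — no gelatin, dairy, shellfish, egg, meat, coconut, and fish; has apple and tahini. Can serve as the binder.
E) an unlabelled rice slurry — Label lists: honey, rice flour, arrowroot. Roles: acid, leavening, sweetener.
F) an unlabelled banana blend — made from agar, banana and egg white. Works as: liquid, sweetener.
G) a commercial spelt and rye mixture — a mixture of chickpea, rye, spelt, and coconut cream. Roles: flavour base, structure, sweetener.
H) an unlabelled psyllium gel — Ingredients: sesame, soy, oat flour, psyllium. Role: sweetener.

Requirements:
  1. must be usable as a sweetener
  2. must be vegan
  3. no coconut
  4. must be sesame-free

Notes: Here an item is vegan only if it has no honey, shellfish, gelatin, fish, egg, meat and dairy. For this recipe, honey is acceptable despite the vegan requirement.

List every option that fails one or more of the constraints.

A: has whole egg, so not vegan; has coconut cream, so not coconut-free — reject
B: honey is permitted under the vegan carve-out; nothing else excluded — OK
C: not usable as a sweetener; has prawn, so not vegan (and 1 more) — no
D: not usable as a sweetener; has tahini, so not sesame-free — no
E: honey is permitted under the vegan carve-out; nothing else excluded — OK
F: has egg white, so not vegan — reject
G: has coconut cream, so not coconut-free — out
H: has sesame, so not sesame-free — reject

A, C, D, F, G, H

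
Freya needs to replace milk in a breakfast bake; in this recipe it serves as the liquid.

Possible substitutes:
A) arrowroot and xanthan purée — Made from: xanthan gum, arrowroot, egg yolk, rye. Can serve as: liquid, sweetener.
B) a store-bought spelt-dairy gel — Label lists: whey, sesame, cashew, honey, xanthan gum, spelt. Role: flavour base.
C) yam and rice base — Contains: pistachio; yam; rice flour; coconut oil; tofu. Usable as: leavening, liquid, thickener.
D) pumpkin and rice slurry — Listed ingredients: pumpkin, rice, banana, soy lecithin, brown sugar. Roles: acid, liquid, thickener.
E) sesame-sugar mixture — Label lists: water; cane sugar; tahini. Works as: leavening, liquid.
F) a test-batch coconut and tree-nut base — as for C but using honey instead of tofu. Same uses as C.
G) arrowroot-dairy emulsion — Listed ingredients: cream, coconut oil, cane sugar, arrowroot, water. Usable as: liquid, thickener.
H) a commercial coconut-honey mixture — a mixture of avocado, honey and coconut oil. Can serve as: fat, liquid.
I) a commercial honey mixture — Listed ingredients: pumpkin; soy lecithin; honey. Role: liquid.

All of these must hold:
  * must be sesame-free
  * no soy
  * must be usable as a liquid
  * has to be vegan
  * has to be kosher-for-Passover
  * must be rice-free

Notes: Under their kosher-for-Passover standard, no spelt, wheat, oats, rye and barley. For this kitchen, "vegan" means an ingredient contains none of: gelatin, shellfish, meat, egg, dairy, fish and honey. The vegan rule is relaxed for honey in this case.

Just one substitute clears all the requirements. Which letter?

H

A: has rye, so not kosher-for-Passover; has egg yolk, so not vegan — no
B: not usable as a liquid; has spelt, so not kosher-for-Passover (and 2 more) — out
C: has tofu, so not soy-free; has rice flour, so not rice-free — out
D: has soy lecithin, so not soy-free; has rice, so not rice-free — no
E: has tahini, so not sesame-free — no
F: has rice flour, so not rice-free — reject
G: has cream, so not vegan — out
H: honey is permitted under the vegan carve-out; nothing else excluded — valid
I: has soy lecithin, so not soy-free — no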